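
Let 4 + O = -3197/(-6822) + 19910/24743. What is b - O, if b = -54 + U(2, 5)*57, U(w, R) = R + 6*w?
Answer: 154909280183/168796746 ≈ 917.73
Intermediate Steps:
O = -460257593/168796746 (O = -4 + (-3197/(-6822) + 19910/24743) = -4 + (-3197*(-1/6822) + 19910*(1/24743)) = -4 + (3197/6822 + 19910/24743) = -4 + 214929391/168796746 = -460257593/168796746 ≈ -2.7267)
b = 915 (b = -54 + (5 + 6*2)*57 = -54 + (5 + 12)*57 = -54 + 17*57 = -54 + 969 = 915)
b - O = 915 - 1*(-460257593/168796746) = 915 + 460257593/168796746 = 154909280183/168796746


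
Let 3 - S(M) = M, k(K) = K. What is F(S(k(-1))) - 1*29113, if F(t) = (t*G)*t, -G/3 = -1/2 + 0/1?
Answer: -29089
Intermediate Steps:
S(M) = 3 - M
G = 3/2 (G = -3*(-1/2 + 0/1) = -3*(-1*½ + 0*1) = -3*(-½ + 0) = -3*(-½) = 3/2 ≈ 1.5000)
F(t) = 3*t²/2 (F(t) = (t*(3/2))*t = (3*t/2)*t = 3*t²/2)
F(S(k(-1))) - 1*29113 = 3*(3 - 1*(-1))²/2 - 1*29113 = 3*(3 + 1)²/2 - 29113 = (3/2)*4² - 29113 = (3/2)*16 - 29113 = 24 - 29113 = -29089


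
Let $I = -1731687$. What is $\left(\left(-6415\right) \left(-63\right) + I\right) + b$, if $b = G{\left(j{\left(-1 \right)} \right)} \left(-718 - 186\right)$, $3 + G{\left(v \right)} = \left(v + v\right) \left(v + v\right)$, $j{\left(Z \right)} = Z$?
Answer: $-1328446$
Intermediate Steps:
$G{\left(v \right)} = -3 + 4 v^{2}$ ($G{\left(v \right)} = -3 + \left(v + v\right) \left(v + v\right) = -3 + 2 v 2 v = -3 + 4 v^{2}$)
$b = -904$ ($b = \left(-3 + 4 \left(-1\right)^{2}\right) \left(-718 - 186\right) = \left(-3 + 4 \cdot 1\right) \left(-904\right) = \left(-3 + 4\right) \left(-904\right) = 1 \left(-904\right) = -904$)
$\left(\left(-6415\right) \left(-63\right) + I\right) + b = \left(\left(-6415\right) \left(-63\right) - 1731687\right) - 904 = \left(404145 - 1731687\right) - 904 = -1327542 - 904 = -1328446$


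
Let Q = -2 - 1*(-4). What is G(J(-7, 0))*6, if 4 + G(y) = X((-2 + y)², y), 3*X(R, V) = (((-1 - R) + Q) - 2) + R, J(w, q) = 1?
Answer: -26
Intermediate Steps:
Q = 2 (Q = -2 + 4 = 2)
X(R, V) = -⅓ (X(R, V) = ((((-1 - R) + 2) - 2) + R)/3 = (((1 - R) - 2) + R)/3 = ((-1 - R) + R)/3 = (⅓)*(-1) = -⅓)
G(y) = -13/3 (G(y) = -4 - ⅓ = -13/3)
G(J(-7, 0))*6 = -13/3*6 = -26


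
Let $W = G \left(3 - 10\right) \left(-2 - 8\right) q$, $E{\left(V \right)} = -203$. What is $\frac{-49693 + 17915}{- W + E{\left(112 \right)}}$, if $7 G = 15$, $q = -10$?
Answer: $- \frac{31778}{1297} \approx -24.501$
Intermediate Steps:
$G = \frac{15}{7}$ ($G = \frac{1}{7} \cdot 15 = \frac{15}{7} \approx 2.1429$)
$W = -1500$ ($W = \frac{15 \left(3 - 10\right) \left(-2 - 8\right)}{7} \left(-10\right) = \frac{15 \left(\left(-7\right) \left(-10\right)\right)}{7} \left(-10\right) = \frac{15}{7} \cdot 70 \left(-10\right) = 150 \left(-10\right) = -1500$)
$\frac{-49693 + 17915}{- W + E{\left(112 \right)}} = \frac{-49693 + 17915}{\left(-1\right) \left(-1500\right) - 203} = - \frac{31778}{1500 - 203} = - \frac{31778}{1297}$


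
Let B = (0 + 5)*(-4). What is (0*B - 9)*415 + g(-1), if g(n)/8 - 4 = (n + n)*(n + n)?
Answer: -3671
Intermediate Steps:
B = -20 (B = 5*(-4) = -20)
g(n) = 32 + 32*n² (g(n) = 32 + 8*((n + n)*(n + n)) = 32 + 8*((2*n)*(2*n)) = 32 + 8*(4*n²) = 32 + 32*n²)
(0*B - 9)*415 + g(-1) = (0*(-20) - 9)*415 + (32 + 32*(-1)²) = (0 - 9)*415 + (32 + 32*1) = -9*415 + (32 + 32) = -3735 + 64 = -3671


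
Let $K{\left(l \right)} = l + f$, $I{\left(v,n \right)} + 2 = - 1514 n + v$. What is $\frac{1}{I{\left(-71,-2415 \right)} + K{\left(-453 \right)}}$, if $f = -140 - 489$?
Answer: $\frac{1}{3655155} \approx 2.7359 \cdot 10^{-7}$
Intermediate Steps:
$f = -629$
$I{\left(v,n \right)} = -2 + v - 1514 n$ ($I{\left(v,n \right)} = -2 - \left(- v + 1514 n\right) = -2 + v - 1514 n$)
$K{\left(l \right)} = -629 + l$ ($K{\left(l \right)} = l - 629 = -629 + l$)
$\frac{1}{I{\left(-71,-2415 \right)} + K{\left(-453 \right)}} = \frac{1}{\left(-2 - 71 - -3656310\right) - 1082} = \frac{1}{\left(-2 - 71 + 3656310\right) - 1082} = \frac{1}{3656237 - 1082} = \frac{1}{3655155}$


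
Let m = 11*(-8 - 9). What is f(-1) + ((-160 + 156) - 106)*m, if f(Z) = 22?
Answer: 20592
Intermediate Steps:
m = -187 (m = 11*(-17) = -187)
f(-1) + ((-160 + 156) - 106)*m = 22 + ((-160 + 156) - 106)*(-187) = 22 + (-4 - 106)*(-187) = 22 - 110*(-187) = 22 + 20570 = 20592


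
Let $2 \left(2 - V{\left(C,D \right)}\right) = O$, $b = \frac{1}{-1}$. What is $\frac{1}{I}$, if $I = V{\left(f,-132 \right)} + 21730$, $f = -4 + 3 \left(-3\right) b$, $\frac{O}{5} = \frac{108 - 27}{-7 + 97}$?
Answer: $\frac{4}{86919} \approx 4.602 \cdot 10^{-5}$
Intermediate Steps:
$O = \frac{9}{2}$ ($O = 5 \frac{108 - 27}{-7 + 97} = 5 \cdot \frac{81}{90} = 5 \cdot 81 \cdot \frac{1}{90} = 5 \cdot \frac{9}{10} = \frac{9}{2} \approx 4.5$)
$b = -1$
$f = 5$ ($f = -4 + 3 \left(-3\right) \left(-1\right) = -4 - -9 = -4 + 9 = 5$)
$V{\left(C,D \right)} = - \frac{1}{4}$ ($V{\left(C,D \right)} = 2 - \frac{9}{4} = - \frac{1}{4}$)
$I = \frac{86919}{4}$ ($I = - \frac{1}{4} + 21730 = \frac{86919}{4} \approx 21730.0$)
$\frac{1}{I} = \frac{1}{\frac{86919}{4}} = \frac{4}{86919}$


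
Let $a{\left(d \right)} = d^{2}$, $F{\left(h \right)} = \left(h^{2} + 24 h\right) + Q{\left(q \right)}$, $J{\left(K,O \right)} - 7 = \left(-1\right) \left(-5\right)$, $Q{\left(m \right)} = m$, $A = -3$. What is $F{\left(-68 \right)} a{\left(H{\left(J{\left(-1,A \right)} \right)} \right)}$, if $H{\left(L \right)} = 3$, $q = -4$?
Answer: $26892$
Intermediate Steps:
$J{\left(K,O \right)} = 12$ ($J{\left(K,O \right)} = 7 - -5 = 7 + 5 = 12$)
$F{\left(h \right)} = -4 + h^{2} + 24 h$ ($F{\left(h \right)} = \left(h^{2} + 24 h\right) - 4 = -4 + h^{2} + 24 h$)
$F{\left(-68 \right)} a{\left(H{\left(J{\left(-1,A \right)} \right)} \right)} = \left(-4 + \left(-68\right)^{2} + 24 \left(-68\right)\right) 3^{2} = \left(-4 + 4624 - 1632\right) 9 = 2988 \cdot 9 = 26892$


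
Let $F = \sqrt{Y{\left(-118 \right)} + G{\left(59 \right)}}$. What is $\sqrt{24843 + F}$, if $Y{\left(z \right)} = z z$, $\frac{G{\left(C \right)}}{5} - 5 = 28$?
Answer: $\sqrt{24843 + \sqrt{14089}} \approx 157.99$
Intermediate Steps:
$G{\left(C \right)} = 165$ ($G{\left(C \right)} = 25 + 5 \cdot 28 = 25 + 140 = 165$)
$Y{\left(z \right)} = z^{2}$
$F = \sqrt{14089}$ ($F = \sqrt{\left(-118\right)^{2} + 165} = \sqrt{13924 + 165} = \sqrt{14089} \approx 118.7$)
$\sqrt{24843 + F} = \sqrt{24843 + \sqrt{14089}}$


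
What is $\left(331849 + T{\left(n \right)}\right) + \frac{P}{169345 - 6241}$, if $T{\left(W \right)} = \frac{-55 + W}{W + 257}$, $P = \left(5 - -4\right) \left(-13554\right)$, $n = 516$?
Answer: $\frac{6973216841929}{21013232} \approx 3.3185 \cdot 10^{5}$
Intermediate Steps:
$P = -121986$ ($P = \left(5 + 4\right) \left(-13554\right) = 9 \left(-13554\right) = -121986$)
$T{\left(W \right)} = \frac{-55 + W}{257 + W}$
$\left(331849 + T{\left(n \right)}\right) + \frac{P}{169345 - 6241} = \left(331849 + \frac{-55 + 516}{257 + 516}\right) - \frac{121986}{169345 - 6241} = \left(331849 + \frac{1}{773} \cdot 461\right) - \frac{121986}{169345 - 6241} = \left(331849 + \frac{1}{773} \cdot 461\right) - \frac{121986}{163104} = \left(331849 + \frac{461}{773}\right) - \frac{20331}{27184} = \frac{256519738}{773} - \frac{20331}{27184} = \frac{6973216841929}{21013232}$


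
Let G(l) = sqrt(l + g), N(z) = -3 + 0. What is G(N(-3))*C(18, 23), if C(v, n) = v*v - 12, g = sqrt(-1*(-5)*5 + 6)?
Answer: 312*sqrt(-3 + sqrt(31)) ≈ 499.96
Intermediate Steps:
N(z) = -3
g = sqrt(31) (g = sqrt(5*5 + 6) = sqrt(25 + 6) = sqrt(31) ≈ 5.5678)
C(v, n) = -12 + v**2 (C(v, n) = v**2 - 12 = -12 + v**2)
G(l) = sqrt(l + sqrt(31))
G(N(-3))*C(18, 23) = sqrt(-3 + sqrt(31))*(-12 + 18**2) = sqrt(-3 + sqrt(31))*(-12 + 324) = sqrt(-3 + sqrt(31))*312 = 312*sqrt(-3 + sqrt(31))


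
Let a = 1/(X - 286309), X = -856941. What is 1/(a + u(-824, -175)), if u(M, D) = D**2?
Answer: 1143250/35012031249 ≈ 3.2653e-5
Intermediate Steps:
a = -1/1143250 (a = 1/(-856941 - 286309) = 1/(-1143250) = -1/1143250 ≈ -8.7470e-7)
1/(a + u(-824, -175)) = 1/(-1/1143250 + (-175)**2) = 1/(-1/1143250 + 30625) = 1/(35012031249/1143250) = 1143250/35012031249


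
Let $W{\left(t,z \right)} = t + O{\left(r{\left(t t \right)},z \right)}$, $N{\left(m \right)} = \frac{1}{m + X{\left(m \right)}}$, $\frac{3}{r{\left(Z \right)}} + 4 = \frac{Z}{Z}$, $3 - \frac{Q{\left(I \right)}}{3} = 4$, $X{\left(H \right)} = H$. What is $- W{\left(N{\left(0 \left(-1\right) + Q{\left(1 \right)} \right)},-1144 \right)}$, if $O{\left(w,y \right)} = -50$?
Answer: $\frac{301}{6} \approx 50.167$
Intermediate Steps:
$Q{\left(I \right)} = -3$ ($Q{\left(I \right)} = 9 - 12 = -3$)
$r{\left(Z \right)} = -1$ ($r{\left(Z \right)} = \frac{3}{-4 + \frac{Z}{Z}} = \frac{3}{-4 + 1} = \frac{3}{-3} = 3 \left(- \frac{1}{3}\right) = -1$)
$N{\left(m \right)} = \frac{1}{2 m}$ ($N{\left(m \right)} = \frac{1}{m + m} = \frac{1}{2 m}$)
$W{\left(t,z \right)} = -50 + t$ ($W{\left(t,z \right)} = t - 50 = -50 + t$)
$- W{\left(N{\left(0 \left(-1\right) + Q{\left(1 \right)} \right)},-1144 \right)} = - (-50 + \frac{1}{2 \left(0 \left(-1\right) - 3\right)}) = - (-50 + \frac{1}{2 \left(0 - 3\right)}) = - (-50 + \frac{1}{2 \left(-3\right)}) = - (-50 + \frac{1}{2} \left(- \frac{1}{3}\right)) = - (-50 - \frac{1}{6}) = \left(-1\right) \left(- \frac{301}{6}\right) = \frac{301}{6}$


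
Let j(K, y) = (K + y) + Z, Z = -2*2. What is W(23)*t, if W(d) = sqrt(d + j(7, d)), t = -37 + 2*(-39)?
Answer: -805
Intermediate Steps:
Z = -4
t = -115 (t = -37 - 78 = -115)
j(K, y) = -4 + K + y (j(K, y) = (K + y) - 4 = -4 + K + y)
W(d) = sqrt(3 + 2*d) (W(d) = sqrt(d + (-4 + 7 + d)) = sqrt(d + (3 + d)) = sqrt(3 + 2*d))
W(23)*t = sqrt(3 + 2*23)*(-115) = sqrt(3 + 46)*(-115) = sqrt(49)*(-115) = 7*(-115) = -805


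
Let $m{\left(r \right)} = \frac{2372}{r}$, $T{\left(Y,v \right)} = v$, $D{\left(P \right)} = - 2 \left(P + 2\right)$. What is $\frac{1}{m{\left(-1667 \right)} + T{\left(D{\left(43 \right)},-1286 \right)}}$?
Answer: $- \frac{1667}{2146134} \approx -0.00077675$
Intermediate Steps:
$D{\left(P \right)} = -4 - 2 P$ ($D{\left(P \right)} = - 2 \left(2 + P\right) = -4 - 2 P$)
$\frac{1}{m{\left(-1667 \right)} + T{\left(D{\left(43 \right)},-1286 \right)}} = \frac{1}{\frac{2372}{-1667} - 1286} = \frac{1}{2372 \left(- \frac{1}{1667}\right) - 1286} = \frac{1}{- \frac{2372}{1667} - 1286} = \frac{1}{- \frac{2146134}{1667}} = - \frac{1667}{2146134}$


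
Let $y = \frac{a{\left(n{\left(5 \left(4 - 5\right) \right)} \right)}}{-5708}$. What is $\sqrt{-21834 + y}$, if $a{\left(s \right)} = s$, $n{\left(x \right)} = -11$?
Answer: $\frac{i \sqrt{177844813847}}{2854} \approx 147.76 i$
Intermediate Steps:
$y = \frac{11}{5708}$ ($y = - \frac{11}{-5708} = \left(-11\right) \left(- \frac{1}{5708}\right) = \frac{11}{5708} \approx 0.0019271$)
$\sqrt{-21834 + y} = \sqrt{-21834 + \frac{11}{5708}} = \sqrt{- \frac{124628461}{5708}} = \frac{i \sqrt{177844813847}}{2854}$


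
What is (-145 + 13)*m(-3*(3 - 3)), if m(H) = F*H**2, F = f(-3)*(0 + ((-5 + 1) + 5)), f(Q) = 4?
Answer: 0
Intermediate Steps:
F = 4 (F = 4*(0 + ((-5 + 1) + 5)) = 4*(0 + (-4 + 5)) = 4*(0 + 1) = 4*1 = 4)
m(H) = 4*H**2
(-145 + 13)*m(-3*(3 - 3)) = (-145 + 13)*(4*(-3*(3 - 3))**2) = -528*(-3*0)**2 = -528*0**2 = -528*0 = -132*0 = 0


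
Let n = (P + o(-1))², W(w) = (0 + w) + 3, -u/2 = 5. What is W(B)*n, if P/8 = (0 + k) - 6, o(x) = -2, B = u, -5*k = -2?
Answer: -383292/25 ≈ -15332.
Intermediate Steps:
k = ⅖ (k = -⅕*(-2) = ⅖ ≈ 0.40000)
u = -10 (u = -2*5 = -10)
B = -10
P = -224/5 (P = 8*((0 + ⅖) - 6) = 8*(⅖ - 6) = 8*(-28/5) = -224/5 ≈ -44.800)
W(w) = 3 + w (W(w) = w + 3 = 3 + w)
n = 54756/25 (n = (-224/5 - 2)² = (-234/5)² = 54756/25 ≈ 2190.2)
W(B)*n = (3 - 10)*(54756/25) = -7*54756/25 = -383292/25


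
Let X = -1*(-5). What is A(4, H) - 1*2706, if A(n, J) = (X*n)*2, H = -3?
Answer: -2666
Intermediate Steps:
X = 5
A(n, J) = 10*n (A(n, J) = (5*n)*2 = 10*n)
A(4, H) - 1*2706 = 10*4 - 1*2706 = 40 - 2706 = -2666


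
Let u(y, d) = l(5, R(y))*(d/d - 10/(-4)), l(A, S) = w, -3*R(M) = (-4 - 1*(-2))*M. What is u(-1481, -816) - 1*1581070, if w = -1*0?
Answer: -1581070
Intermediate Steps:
R(M) = 2*M/3 (R(M) = -(-4 - 1*(-2))*M/3 = -(-4 + 2)*M/3 = -(-2)*M/3 = 2*M/3)
w = 0
l(A, S) = 0
u(y, d) = 0 (u(y, d) = 0*(d/d - 10/(-4)) = 0*(1 - 10*(-1/4)) = 0*(1 + 5/2) = 0*(7/2) = 0)
u(-1481, -816) - 1*1581070 = 0 - 1*1581070 = 0 - 1581070 = -1581070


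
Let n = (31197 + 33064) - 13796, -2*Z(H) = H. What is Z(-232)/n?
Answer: 116/50465 ≈ 0.0022986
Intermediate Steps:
Z(H) = -H/2
n = 50465 (n = 64261 - 13796 = 50465)
Z(-232)/n = -½*(-232)/50465 = 116*(1/50465) = 116/50465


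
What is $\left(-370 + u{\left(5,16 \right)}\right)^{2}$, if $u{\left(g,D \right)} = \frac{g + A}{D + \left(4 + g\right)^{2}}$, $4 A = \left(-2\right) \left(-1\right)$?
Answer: $\frac{5150789361}{37636} \approx 1.3686 \cdot 10^{5}$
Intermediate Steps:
$A = \frac{1}{2}$ ($A = \frac{\left(-2\right) \left(-1\right)}{4} = \frac{1}{4} \cdot 2 = \frac{1}{2} \approx 0.5$)
$u{\left(g,D \right)} = \frac{\frac{1}{2} + g}{D + \left(4 + g\right)^{2}}$ ($u{\left(g,D \right)} = \frac{g + \frac{1}{2}}{D + \left(4 + g\right)^{2}} = \frac{\frac{1}{2} + g}{D + \left(4 + g\right)^{2}}$)
$\left(-370 + u{\left(5,16 \right)}\right)^{2} = \left(-370 + \frac{\frac{1}{2} + 5}{16 + \left(4 + 5\right)^{2}}\right)^{2} = \left(-370 + \frac{1}{16 + 9^{2}} \cdot \frac{11}{2}\right)^{2} = \left(-370 + \frac{1}{16 + 81} \cdot \frac{11}{2}\right)^{2} = \left(-370 + \frac{1}{97} \cdot \frac{11}{2}\right)^{2} = \left(-370 + \frac{11}{194}\right)^{2} = \left(- \frac{71769}{194}\right)^{2} = \frac{5150789361}{37636}$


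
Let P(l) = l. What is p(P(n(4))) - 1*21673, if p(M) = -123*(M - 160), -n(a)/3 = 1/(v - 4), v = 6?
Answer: -3617/2 ≈ -1808.5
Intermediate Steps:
n(a) = -3/2 (n(a) = -3/(6 - 4) = -3/2)
p(M) = 19680 - 123*M (p(M) = -123*(-160 + M) = 19680 - 123*M)
p(P(n(4))) - 1*21673 = (19680 - 123*(-3/2)) - 1*21673 = (19680 + 369/2) - 21673 = 39729/2 - 21673 = -3617/2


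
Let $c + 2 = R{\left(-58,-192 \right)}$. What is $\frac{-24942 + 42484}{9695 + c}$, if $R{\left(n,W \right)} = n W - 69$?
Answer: $\frac{8771}{10380} \approx 0.84499$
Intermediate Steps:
$R{\left(n,W \right)} = -69 + W n$ ($R{\left(n,W \right)} = W n - 69 = -69 + W n$)
$c = 11065$ ($c = -2 - -11067 = -2 + \left(-69 + 11136\right) = -2 + 11067 = 11065$)
$\frac{-24942 + 42484}{9695 + c} = \frac{-24942 + 42484}{9695 + 11065} = \frac{17542}{20760} = 17542 \cdot \frac{1}{20760} = \frac{8771}{10380}$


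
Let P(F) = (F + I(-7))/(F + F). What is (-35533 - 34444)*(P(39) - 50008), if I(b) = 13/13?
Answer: 136475583284/39 ≈ 3.4994e+9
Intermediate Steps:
I(b) = 1 (I(b) = 13*(1/13) = 1)
P(F) = (1 + F)/(2*F) (P(F) = (F + 1)/(F + F) = (1 + F)/((2*F)) = (1 + F)*(1/(2*F)) = (1 + F)/(2*F))
(-35533 - 34444)*(P(39) - 50008) = (-35533 - 34444)*((½)*(1 + 39)/39 - 50008) = -69977*((½)*(1/39)*40 - 50008) = -69977*(20/39 - 50008) = -69977*(-1950292/39) = 136475583284/39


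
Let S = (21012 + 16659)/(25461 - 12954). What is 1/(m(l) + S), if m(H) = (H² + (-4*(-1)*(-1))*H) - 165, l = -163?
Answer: 4169/112809021 ≈ 3.6956e-5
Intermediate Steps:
S = 12557/4169 (S = 37671/12507 = 37671*(1/12507) = 12557/4169 ≈ 3.0120)
m(H) = -165 + H² - 4*H (m(H) = (H² + (4*(-1))*H) - 165 = (H² - 4*H) - 165 = -165 + H² - 4*H)
1/(m(l) + S) = 1/((-165 + (-163)² - 4*(-163)) + 12557/4169) = 1/((-165 + 26569 + 652) + 12557/4169) = 1/(27056 + 12557/4169) = 1/(112809021/4169) = 4169/112809021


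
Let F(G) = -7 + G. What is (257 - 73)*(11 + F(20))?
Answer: 4416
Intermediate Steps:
(257 - 73)*(11 + F(20)) = (257 - 73)*(11 + (-7 + 20)) = 184*(11 + 13) = 184*24 = 4416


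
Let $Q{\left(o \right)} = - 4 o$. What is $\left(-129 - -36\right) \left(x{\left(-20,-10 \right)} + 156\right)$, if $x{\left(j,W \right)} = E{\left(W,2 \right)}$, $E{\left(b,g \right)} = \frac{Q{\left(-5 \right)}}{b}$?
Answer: $-14322$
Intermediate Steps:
$E{\left(b,g \right)} = \frac{20}{b}$ ($E{\left(b,g \right)} = \frac{\left(-4\right) \left(-5\right)}{b} = \frac{20}{b}$)
$x{\left(j,W \right)} = \frac{20}{W}$
$\left(-129 - -36\right) \left(x{\left(-20,-10 \right)} + 156\right) = \left(-129 - -36\right) \left(\frac{20}{-10} + 156\right) = \left(-129 + 36\right) \left(20 \left(- \frac{1}{10}\right) + 156\right) = - 93 \left(-2 + 156\right) = \left(-93\right) 154 = -14322$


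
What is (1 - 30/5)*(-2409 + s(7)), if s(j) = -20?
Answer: 12145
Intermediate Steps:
(1 - 30/5)*(-2409 + s(7)) = (1 - 30/5)*(-2409 - 20) = (1 - 30/5)*(-2429) = (1 - 6*1)*(-2429) = (1 - 6)*(-2429) = -5*(-2429) = 12145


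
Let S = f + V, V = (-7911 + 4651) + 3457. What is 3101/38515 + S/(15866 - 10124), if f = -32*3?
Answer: 21695957/221153130 ≈ 0.098104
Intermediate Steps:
f = -96
V = 197 (V = -3260 + 3457 = 197)
S = 101 (S = -96 + 197 = 101)
3101/38515 + S/(15866 - 10124) = 3101/38515 + 101/(15866 - 10124) = 3101*(1/38515) + 101/5742 = 3101/38515 + 101*(1/5742) = 3101/38515 + 101/5742 = 21695957/221153130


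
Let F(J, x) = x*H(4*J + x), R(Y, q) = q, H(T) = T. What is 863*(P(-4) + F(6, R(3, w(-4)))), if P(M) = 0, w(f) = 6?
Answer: 155340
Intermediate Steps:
F(J, x) = x*(x + 4*J) (F(J, x) = x*(4*J + x) = x*(x + 4*J))
863*(P(-4) + F(6, R(3, w(-4)))) = 863*(0 + 6*(6 + 4*6)) = 863*(0 + 6*(6 + 24)) = 863*(0 + 6*30) = 863*(0 + 180) = 863*180 = 155340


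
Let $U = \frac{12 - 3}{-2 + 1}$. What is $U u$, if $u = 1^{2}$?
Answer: $-9$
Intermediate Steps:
$U = -9$ ($U = \frac{9}{-1} = 9 \left(-1\right) = -9$)
$u = 1$
$U u = \left(-9\right) 1 = -9$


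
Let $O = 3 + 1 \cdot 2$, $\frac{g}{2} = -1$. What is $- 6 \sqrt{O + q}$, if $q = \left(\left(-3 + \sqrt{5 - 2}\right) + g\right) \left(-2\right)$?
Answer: $- 6 \sqrt{15 - 2 \sqrt{3}} \approx -20.379$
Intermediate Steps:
$g = -2$ ($g = 2 \left(-1\right) = -2$)
$O = 5$ ($O = 3 + 2 = 5$)
$q = 10 - 2 \sqrt{3}$ ($q = \left(\left(-3 + \sqrt{5 - 2}\right) - 2\right) \left(-2\right) = \left(\left(-3 + \sqrt{3}\right) - 2\right) \left(-2\right) = \left(-5 + \sqrt{3}\right) \left(-2\right) = 10 - 2 \sqrt{3} \approx 6.5359$)
$- 6 \sqrt{O + q} = - 6 \sqrt{5 + \left(10 - 2 \sqrt{3}\right)} = - 6 \sqrt{15 - 2 \sqrt{3}}$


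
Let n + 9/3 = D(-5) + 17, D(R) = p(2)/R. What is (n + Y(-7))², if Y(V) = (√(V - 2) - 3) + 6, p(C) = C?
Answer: 6664/25 + 498*I/5 ≈ 266.56 + 99.6*I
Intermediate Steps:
Y(V) = 3 + √(-2 + V) (Y(V) = (√(-2 + V) - 3) + 6 = (-3 + √(-2 + V)) + 6 = 3 + √(-2 + V))
D(R) = 2/R
n = 68/5 (n = -3 + (2/(-5) + 17) = -3 + (2*(-⅕) + 17) = -3 + (-⅖ + 17) = -3 + 83/5 = 68/5 ≈ 13.600)
(n + Y(-7))² = (68/5 + (3 + √(-2 - 7)))² = (68/5 + (3 + √(-9)))² = (68/5 + (3 + 3*I))² = (83/5 + 3*I)²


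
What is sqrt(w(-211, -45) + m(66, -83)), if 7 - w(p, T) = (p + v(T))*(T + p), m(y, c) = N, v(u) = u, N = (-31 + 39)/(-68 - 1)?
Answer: I*sqrt(311984121)/69 ≈ 255.99*I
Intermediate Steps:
N = -8/69 (N = 8/(-69) = 8*(-1/69) = -8/69 ≈ -0.11594)
m(y, c) = -8/69
w(p, T) = 7 - (T + p)**2 (w(p, T) = 7 - (p + T)*(T + p) = 7 - (T + p)*(T + p) = 7 - (T + p)**2)
sqrt(w(-211, -45) + m(66, -83)) = sqrt((7 - 1*(-45)**2 - 1*(-211)**2 - 2*(-45)*(-211)) - 8/69) = sqrt((7 - 1*2025 - 1*44521 - 18990) - 8/69) = sqrt((7 - 2025 - 44521 - 18990) - 8/69) = sqrt(-65529 - 8/69) = sqrt(-4521509/69) = I*sqrt(311984121)/69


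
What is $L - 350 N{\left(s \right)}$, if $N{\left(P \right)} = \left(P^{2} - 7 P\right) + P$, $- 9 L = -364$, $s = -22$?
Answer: $- \frac{1940036}{9} \approx -2.1556 \cdot 10^{5}$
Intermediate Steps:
$L = \frac{364}{9}$ ($L = \left(- \frac{1}{9}\right) \left(-364\right) = \frac{364}{9} \approx 40.444$)
$N{\left(P \right)} = P^{2} - 6 P$
$L - 350 N{\left(s \right)} = \frac{364}{9} - 350 \left(- 22 \left(-6 - 22\right)\right) = \frac{364}{9} - 350 \left(\left(-22\right) \left(-28\right)\right) = \frac{364}{9} - 215600 = - \frac{1940036}{9}$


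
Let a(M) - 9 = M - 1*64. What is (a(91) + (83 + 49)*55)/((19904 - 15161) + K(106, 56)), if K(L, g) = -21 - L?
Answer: 912/577 ≈ 1.5806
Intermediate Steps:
a(M) = -55 + M (a(M) = 9 + (M - 1*64) = 9 + (M - 64) = 9 + (-64 + M) = -55 + M)
(a(91) + (83 + 49)*55)/((19904 - 15161) + K(106, 56)) = ((-55 + 91) + (83 + 49)*55)/((19904 - 15161) + (-21 - 1*106)) = (36 + 132*55)/(4743 + (-21 - 106)) = (36 + 7260)/(4743 - 127) = 7296/4616 = 7296*(1/4616) = 912/577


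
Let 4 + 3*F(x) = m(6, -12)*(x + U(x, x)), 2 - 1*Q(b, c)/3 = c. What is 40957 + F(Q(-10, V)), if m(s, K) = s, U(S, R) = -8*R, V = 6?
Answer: 123371/3 ≈ 41124.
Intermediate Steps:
Q(b, c) = 6 - 3*c
F(x) = -4/3 - 14*x (F(x) = -4/3 + (6*(x - 8*x))/3 = -4/3 + (6*(-7*x))/3 = -4/3 + (-42*x)/3 = -4/3 - 14*x)
40957 + F(Q(-10, V)) = 40957 + (-4/3 - 14*(6 - 3*6)) = 40957 + (-4/3 - 14*(6 - 18)) = 40957 + (-4/3 - 14*(-12)) = 40957 + (-4/3 + 168) = 40957 + 500/3 = 123371/3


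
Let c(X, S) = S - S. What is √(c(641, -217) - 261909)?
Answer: 3*I*√29101 ≈ 511.77*I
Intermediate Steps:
c(X, S) = 0
√(c(641, -217) - 261909) = √(0 - 261909) = √(-261909) = 3*I*√29101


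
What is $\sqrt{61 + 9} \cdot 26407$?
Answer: $26407 \sqrt{70} \approx 2.2094 \cdot 10^{5}$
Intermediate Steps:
$\sqrt{61 + 9} \cdot 26407 = \sqrt{70} \cdot 26407 = 26407 \sqrt{70}$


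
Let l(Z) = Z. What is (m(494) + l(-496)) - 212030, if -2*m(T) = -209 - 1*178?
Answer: -424665/2 ≈ -2.1233e+5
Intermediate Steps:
m(T) = 387/2 (m(T) = -(-209 - 1*178)/2 = -(-209 - 178)/2 = -½*(-387) = 387/2)
(m(494) + l(-496)) - 212030 = (387/2 - 496) - 212030 = -605/2 - 212030 = -424665/2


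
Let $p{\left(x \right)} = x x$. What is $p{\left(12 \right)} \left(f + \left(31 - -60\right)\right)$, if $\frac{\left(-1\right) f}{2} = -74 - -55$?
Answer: $18576$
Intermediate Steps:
$f = 38$ ($f = - 2 \left(-74 - -55\right) = - 2 \left(-74 + 55\right) = \left(-2\right) \left(-19\right) = 38$)
$p{\left(x \right)} = x^{2}$
$p{\left(12 \right)} \left(f + \left(31 - -60\right)\right) = 12^{2} \left(38 + \left(31 - -60\right)\right) = 144 \left(38 + \left(31 + 60\right)\right) = 144 \left(38 + 91\right) = 144 \cdot 129 = 18576$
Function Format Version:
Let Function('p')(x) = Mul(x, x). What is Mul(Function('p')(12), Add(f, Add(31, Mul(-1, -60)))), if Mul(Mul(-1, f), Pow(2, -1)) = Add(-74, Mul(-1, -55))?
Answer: 18576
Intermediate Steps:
f = 38 (f = Mul(-2, Add(-74, Mul(-1, -55))) = Mul(-2, Add(-74, 55)) = Mul(-2, -19) = 38)
Function('p')(x) = Pow(x, 2)
Mul(Function('p')(12), Add(f, Add(31, Mul(-1, -60)))) = Mul(Pow(12, 2), Add(38, Add(31, Mul(-1, -60)))) = Mul(144, Add(38, Add(31, 60))) = Mul(144, Add(38, 91)) = Mul(144, 129) = 18576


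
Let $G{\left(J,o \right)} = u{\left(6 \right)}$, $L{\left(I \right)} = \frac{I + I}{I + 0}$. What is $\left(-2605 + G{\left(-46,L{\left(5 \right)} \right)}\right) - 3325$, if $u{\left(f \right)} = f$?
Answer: $-5924$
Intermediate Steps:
$L{\left(I \right)} = 2$ ($L{\left(I \right)} = \frac{2 I}{I} = 2$)
$G{\left(J,o \right)} = 6$
$\left(-2605 + G{\left(-46,L{\left(5 \right)} \right)}\right) - 3325 = \left(-2605 + 6\right) - 3325 = -2599 - 3325 = -5924$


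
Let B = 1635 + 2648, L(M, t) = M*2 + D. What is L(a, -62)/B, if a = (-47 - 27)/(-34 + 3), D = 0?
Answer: 148/132773 ≈ 0.0011147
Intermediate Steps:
a = 74/31 (a = -74/(-31) = -74*(-1/31) = 74/31 ≈ 2.3871)
L(M, t) = 2*M (L(M, t) = M*2 + 0 = 2*M + 0 = 2*M)
B = 4283
L(a, -62)/B = (2*(74/31))/4283 = (148/31)*(1/4283) = 148/132773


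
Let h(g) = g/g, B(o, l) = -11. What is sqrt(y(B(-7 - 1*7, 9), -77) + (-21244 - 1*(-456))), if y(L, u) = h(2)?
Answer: 13*I*sqrt(123) ≈ 144.18*I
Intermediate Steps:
h(g) = 1
y(L, u) = 1
sqrt(y(B(-7 - 1*7, 9), -77) + (-21244 - 1*(-456))) = sqrt(1 + (-21244 - 1*(-456))) = sqrt(1 + (-21244 + 456)) = sqrt(1 - 20788) = sqrt(-20787) = 13*I*sqrt(123)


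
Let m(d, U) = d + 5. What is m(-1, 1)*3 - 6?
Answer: 6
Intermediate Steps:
m(d, U) = 5 + d
m(-1, 1)*3 - 6 = (5 - 1)*3 - 6 = 4*3 - 6 = 12 - 6 = 6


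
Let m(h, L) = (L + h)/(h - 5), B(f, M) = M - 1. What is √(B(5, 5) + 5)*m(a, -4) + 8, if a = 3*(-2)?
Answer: 118/11 ≈ 10.727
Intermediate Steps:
B(f, M) = -1 + M
a = -6
m(h, L) = (L + h)/(-5 + h)
√(B(5, 5) + 5)*m(a, -4) + 8 = √((-1 + 5) + 5)*((-4 - 6)/(-5 - 6)) + 8 = √(4 + 5)*(-10/(-11)) + 8 = √9*(-1/11*(-10)) + 8 = 3*(10/11) + 8 = 30/11 + 8 = 118/11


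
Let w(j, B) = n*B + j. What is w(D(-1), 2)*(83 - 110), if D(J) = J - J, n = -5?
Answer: 270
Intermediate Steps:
D(J) = 0
w(j, B) = j - 5*B (w(j, B) = -5*B + j = j - 5*B)
w(D(-1), 2)*(83 - 110) = (0 - 5*2)*(83 - 110) = (0 - 10)*(-27) = -10*(-27) = 270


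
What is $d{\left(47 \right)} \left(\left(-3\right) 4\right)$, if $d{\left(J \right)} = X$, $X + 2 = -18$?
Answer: $240$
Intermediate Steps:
$X = -20$ ($X = -2 - 18 = -20$)
$d{\left(J \right)} = -20$
$d{\left(47 \right)} \left(\left(-3\right) 4\right) = - 20 \left(\left(-3\right) 4\right) = \left(-20\right) \left(-12\right) = 240$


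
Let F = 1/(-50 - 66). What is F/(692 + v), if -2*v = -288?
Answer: -1/96976 ≈ -1.0312e-5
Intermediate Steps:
v = 144 (v = -½*(-288) = 144)
F = -1/116 (F = 1/(-116) = -1/116 ≈ -0.0086207)
F/(692 + v) = -1/116/(692 + 144) = -1/116/836 = (1/836)*(-1/116) = -1/96976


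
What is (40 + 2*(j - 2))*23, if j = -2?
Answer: 736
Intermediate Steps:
(40 + 2*(j - 2))*23 = (40 + 2*(-2 - 2))*23 = (40 + 2*(-4))*23 = (40 - 8)*23 = 32*23 = 736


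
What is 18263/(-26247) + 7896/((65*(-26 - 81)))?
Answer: -25712729/14042145 ≈ -1.8311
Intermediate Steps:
18263/(-26247) + 7896/((65*(-26 - 81))) = 18263*(-1/26247) + 7896/((65*(-107))) = -18263/26247 + 7896/(-6955) = -18263/26247 + 7896*(-1/6955) = -18263/26247 - 7896/6955 = -25712729/14042145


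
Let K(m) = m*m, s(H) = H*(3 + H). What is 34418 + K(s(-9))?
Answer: 37334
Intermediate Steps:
K(m) = m**2
34418 + K(s(-9)) = 34418 + (-9*(3 - 9))**2 = 34418 + (-9*(-6))**2 = 34418 + 54**2 = 34418 + 2916 = 37334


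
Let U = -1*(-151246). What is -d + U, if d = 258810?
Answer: -107564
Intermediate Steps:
U = 151246
-d + U = -1*258810 + 151246 = -258810 + 151246 = -107564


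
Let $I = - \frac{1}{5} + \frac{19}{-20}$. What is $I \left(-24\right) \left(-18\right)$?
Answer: $- \frac{2484}{5} \approx -496.8$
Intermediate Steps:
$I = - \frac{23}{20}$ ($I = \left(-1\right) \frac{1}{5} + 19 \left(- \frac{1}{20}\right) = - \frac{1}{5} - \frac{19}{20} = - \frac{23}{20} \approx -1.15$)
$I \left(-24\right) \left(-18\right) = \left(- \frac{23}{20}\right) \left(-24\right) \left(-18\right) = \frac{138}{5} \left(-18\right) = - \frac{2484}{5}$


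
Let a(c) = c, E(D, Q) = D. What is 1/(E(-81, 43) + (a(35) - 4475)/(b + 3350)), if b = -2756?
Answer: -99/8759 ≈ -0.011303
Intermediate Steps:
1/(E(-81, 43) + (a(35) - 4475)/(b + 3350)) = 1/(-81 + (35 - 4475)/(-2756 + 3350)) = 1/(-81 - 4440/594) = 1/(-81 - 4440*1/594) = 1/(-81 - 740/99) = 1/(-8759/99) = -99/8759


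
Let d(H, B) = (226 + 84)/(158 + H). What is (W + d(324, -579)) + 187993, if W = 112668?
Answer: 72459456/241 ≈ 3.0066e+5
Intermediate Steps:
d(H, B) = 310/(158 + H)
(W + d(324, -579)) + 187993 = (112668 + 310/(158 + 324)) + 187993 = (112668 + 310/482) + 187993 = (112668 + 310*(1/482)) + 187993 = (112668 + 155/241) + 187993 = 27153143/241 + 187993 = 72459456/241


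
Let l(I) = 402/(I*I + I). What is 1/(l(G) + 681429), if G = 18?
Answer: 57/38841520 ≈ 1.4675e-6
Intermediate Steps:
l(I) = 402/(I + I²) (l(I) = 402/(I² + I) = 402/(I + I²))
1/(l(G) + 681429) = 1/(402/(18*(1 + 18)) + 681429) = 1/(402*(1/18)/19 + 681429) = 1/(402*(1/18)*(1/19) + 681429) = 1/(67/57 + 681429) = 1/(38841520/57) = 57/38841520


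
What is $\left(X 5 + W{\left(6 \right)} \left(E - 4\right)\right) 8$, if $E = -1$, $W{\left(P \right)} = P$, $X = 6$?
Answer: $0$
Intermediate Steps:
$\left(X 5 + W{\left(6 \right)} \left(E - 4\right)\right) 8 = \left(6 \cdot 5 + 6 \left(-1 - 4\right)\right) 8 = \left(30 + 6 \left(-5\right)\right) 8 = \left(30 - 30\right) 8 = 0 \cdot 8 = 0$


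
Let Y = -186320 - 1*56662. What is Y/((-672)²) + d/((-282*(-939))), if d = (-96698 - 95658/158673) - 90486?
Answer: -218720033787511/175684126689792 ≈ -1.2450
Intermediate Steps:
d = -9900380830/52891 (d = (-96698 - 95658*1/158673) - 90486 = (-96698 - 31886/52891) - 90486 = -5114485804/52891 - 90486 = -9900380830/52891 ≈ -1.8718e+5)
Y = -242982 (Y = -186320 - 56662 = -242982)
Y/((-672)²) + d/((-282*(-939))) = -242982/((-672)²) - 9900380830/(52891*((-282*(-939)))) = -242982/451584 - 9900380830/52891/264798 = -242982*1/451584 - 9900380830/52891*1/264798 = -13499/25088 - 4950190415/7002715509 = -218720033787511/175684126689792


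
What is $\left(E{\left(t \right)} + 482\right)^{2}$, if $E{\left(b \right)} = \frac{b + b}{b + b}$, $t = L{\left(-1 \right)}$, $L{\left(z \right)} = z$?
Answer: $233289$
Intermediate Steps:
$t = -1$
$E{\left(b \right)} = 1$ ($E{\left(b \right)} = \frac{2 b}{2 b} = 2 b \frac{1}{2 b} = 1$)
$\left(E{\left(t \right)} + 482\right)^{2} = \left(1 + 482\right)^{2} = 483^{2} = 233289$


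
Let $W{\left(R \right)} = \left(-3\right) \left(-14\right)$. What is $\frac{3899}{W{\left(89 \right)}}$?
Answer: $\frac{557}{6} \approx 92.833$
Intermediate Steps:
$W{\left(R \right)} = 42$
$\frac{3899}{W{\left(89 \right)}} = \frac{3899}{42} = 3899 \cdot \frac{1}{42} = \frac{557}{6}$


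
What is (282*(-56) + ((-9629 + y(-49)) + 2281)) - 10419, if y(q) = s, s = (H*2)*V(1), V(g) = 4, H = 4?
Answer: -33527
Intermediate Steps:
s = 32 (s = (4*2)*4 = 8*4 = 32)
y(q) = 32
(282*(-56) + ((-9629 + y(-49)) + 2281)) - 10419 = (282*(-56) + ((-9629 + 32) + 2281)) - 10419 = (-15792 + (-9597 + 2281)) - 10419 = (-15792 - 7316) - 10419 = -23108 - 10419 = -33527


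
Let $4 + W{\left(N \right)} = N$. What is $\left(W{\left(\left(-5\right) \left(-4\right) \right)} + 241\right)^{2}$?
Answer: $66049$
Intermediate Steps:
$W{\left(N \right)} = -4 + N$
$\left(W{\left(\left(-5\right) \left(-4\right) \right)} + 241\right)^{2} = \left(\left(-4 - -20\right) + 241\right)^{2} = \left(\left(-4 + 20\right) + 241\right)^{2} = \left(16 + 241\right)^{2} = 257^{2} = 66049$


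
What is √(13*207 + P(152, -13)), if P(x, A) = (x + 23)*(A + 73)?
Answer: √13191 ≈ 114.85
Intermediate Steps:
P(x, A) = (23 + x)*(73 + A)
√(13*207 + P(152, -13)) = √(13*207 + (1679 + 23*(-13) + 73*152 - 13*152)) = √(2691 + (1679 - 299 + 11096 - 1976)) = √(2691 + 10500) = √13191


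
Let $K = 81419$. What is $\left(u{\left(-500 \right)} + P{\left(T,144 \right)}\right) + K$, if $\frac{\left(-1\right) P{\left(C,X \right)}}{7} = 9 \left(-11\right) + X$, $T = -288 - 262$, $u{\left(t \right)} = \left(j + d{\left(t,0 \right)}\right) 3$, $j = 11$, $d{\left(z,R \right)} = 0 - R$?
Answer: $81137$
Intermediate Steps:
$d{\left(z,R \right)} = - R$
$u{\left(t \right)} = 33$ ($u{\left(t \right)} = \left(11 - 0\right) 3 = \left(11 + 0\right) 3 = 11 \cdot 3 = 33$)
$T = -550$ ($T = -288 - 262 = -550$)
$P{\left(C,X \right)} = 693 - 7 X$ ($P{\left(C,X \right)} = - 7 \left(9 \left(-11\right) + X\right) = - 7 \left(-99 + X\right) = 693 - 7 X$)
$\left(u{\left(-500 \right)} + P{\left(T,144 \right)}\right) + K = \left(33 + \left(693 - 1008\right)\right) + 81419 = \left(33 - 315\right) + 81419 = -282 + 81419 = 81137$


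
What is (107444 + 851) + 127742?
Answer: 236037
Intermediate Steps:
(107444 + 851) + 127742 = 108295 + 127742 = 236037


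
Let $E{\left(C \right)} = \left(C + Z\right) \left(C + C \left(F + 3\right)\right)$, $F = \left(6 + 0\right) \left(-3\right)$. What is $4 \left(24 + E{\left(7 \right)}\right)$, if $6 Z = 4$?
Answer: $- \frac{8728}{3} \approx -2909.3$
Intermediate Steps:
$Z = \frac{2}{3}$ ($Z = \frac{1}{6} \cdot 4 = \frac{2}{3} \approx 0.66667$)
$F = -18$ ($F = 6 \left(-3\right) = -18$)
$E{\left(C \right)} = - 14 C \left(\frac{2}{3} + C\right)$ ($E{\left(C \right)} = \left(C + \frac{2}{3}\right) \left(C + C \left(-18 + 3\right)\right) = \left(\frac{2}{3} + C\right) \left(C + C \left(-15\right)\right) = \left(\frac{2}{3} + C\right) \left(C - 15 C\right) = \left(\frac{2}{3} + C\right) \left(- 14 C\right) = - 14 C \left(\frac{2}{3} + C\right)$)
$4 \left(24 + E{\left(7 \right)}\right) = 4 \left(24 + \frac{14}{3} \cdot 7 \left(-2 - 21\right)\right) = 4 \left(24 + \frac{14}{3} \cdot 7 \left(-23\right)\right) = 4 \left(24 - \frac{2254}{3}\right) = 4 \left(- \frac{2182}{3}\right) = - \frac{8728}{3}$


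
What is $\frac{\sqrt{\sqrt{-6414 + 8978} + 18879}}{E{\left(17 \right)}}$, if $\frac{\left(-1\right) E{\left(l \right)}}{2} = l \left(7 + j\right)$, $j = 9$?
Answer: $- \frac{\sqrt{18879 + 2 \sqrt{641}}}{544} \approx -0.25291$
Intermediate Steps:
$E{\left(l \right)} = - 32 l$ ($E{\left(l \right)} = - 2 l \left(7 + 9\right) = - 2 l 16 = - 2 \cdot 16 l = - 32 l$)
$\frac{\sqrt{\sqrt{-6414 + 8978} + 18879}}{E{\left(17 \right)}} = \frac{\sqrt{\sqrt{-6414 + 8978} + 18879}}{\left(-32\right) 17} = \frac{\sqrt{\sqrt{2564} + 18879}}{-544} = \sqrt{2 \sqrt{641} + 18879} \left(- \frac{1}{544}\right) = \sqrt{18879 + 2 \sqrt{641}} \left(- \frac{1}{544}\right) = - \frac{\sqrt{18879 + 2 \sqrt{641}}}{544}$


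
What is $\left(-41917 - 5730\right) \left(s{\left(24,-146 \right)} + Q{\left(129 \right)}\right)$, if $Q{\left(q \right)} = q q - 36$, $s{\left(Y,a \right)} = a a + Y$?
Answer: $-1807965415$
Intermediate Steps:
$s{\left(Y,a \right)} = Y + a^{2}$ ($s{\left(Y,a \right)} = a^{2} + Y = Y + a^{2}$)
$Q{\left(q \right)} = -36 + q^{2}$ ($Q{\left(q \right)} = q^{2} - 36 = -36 + q^{2}$)
$\left(-41917 - 5730\right) \left(s{\left(24,-146 \right)} + Q{\left(129 \right)}\right) = \left(-41917 - 5730\right) \left(\left(24 + \left(-146\right)^{2}\right) - \left(36 - 129^{2}\right)\right) = - 47647 \left(\left(24 + 21316\right) + \left(-36 + 16641\right)\right) = - 47647 \left(21340 + 16605\right) = \left(-47647\right) 37945 = -1807965415$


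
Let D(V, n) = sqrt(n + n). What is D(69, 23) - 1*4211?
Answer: -4211 + sqrt(46) ≈ -4204.2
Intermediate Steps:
D(V, n) = sqrt(2)*sqrt(n) (D(V, n) = sqrt(2*n) = sqrt(2)*sqrt(n))
D(69, 23) - 1*4211 = sqrt(2)*sqrt(23) - 1*4211 = sqrt(46) - 4211 = -4211 + sqrt(46)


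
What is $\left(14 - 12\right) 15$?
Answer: $30$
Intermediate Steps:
$\left(14 - 12\right) 15 = 2 \cdot 15 = 30$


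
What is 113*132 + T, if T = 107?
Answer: 15023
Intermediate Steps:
113*132 + T = 113*132 + 107 = 14916 + 107 = 15023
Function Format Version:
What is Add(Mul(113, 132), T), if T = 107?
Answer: 15023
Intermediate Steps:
Add(Mul(113, 132), T) = Add(Mul(113, 132), 107) = Add(14916, 107) = 15023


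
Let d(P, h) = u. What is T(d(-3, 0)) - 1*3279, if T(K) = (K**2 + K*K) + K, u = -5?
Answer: -3234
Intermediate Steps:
d(P, h) = -5
T(K) = K + 2*K**2 (T(K) = (K**2 + K**2) + K = 2*K**2 + K = K + 2*K**2)
T(d(-3, 0)) - 1*3279 = -5*(1 + 2*(-5)) - 1*3279 = -5*(1 - 10) - 3279 = -5*(-9) - 3279 = 45 - 3279 = -3234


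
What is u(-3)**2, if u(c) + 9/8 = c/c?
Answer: 1/64 ≈ 0.015625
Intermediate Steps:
u(c) = -1/8 (u(c) = -9/8 + c/c = -9/8 + 1 = -1/8)
u(-3)**2 = (-1/8)**2 = 1/64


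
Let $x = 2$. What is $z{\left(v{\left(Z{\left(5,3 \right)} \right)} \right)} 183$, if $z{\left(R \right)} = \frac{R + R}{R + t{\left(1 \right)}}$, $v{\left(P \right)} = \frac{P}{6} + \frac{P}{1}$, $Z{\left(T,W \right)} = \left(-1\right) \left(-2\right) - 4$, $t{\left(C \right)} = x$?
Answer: $2562$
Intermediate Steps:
$t{\left(C \right)} = 2$
$Z{\left(T,W \right)} = -2$ ($Z{\left(T,W \right)} = 2 - 4 = -2$)
$v{\left(P \right)} = \frac{7 P}{6}$ ($v{\left(P \right)} = P \frac{1}{6} + P 1 = \frac{P}{6} + P = \frac{7 P}{6}$)
$z{\left(R \right)} = \frac{2 R}{2 + R}$ ($z{\left(R \right)} = \frac{R + R}{R + 2} = \frac{2 R}{2 + R}$)
$z{\left(v{\left(Z{\left(5,3 \right)} \right)} \right)} 183 = \frac{2 \cdot \frac{7}{6} \left(-2\right)}{2 + \frac{7}{6} \left(-2\right)} 183 = 2 \left(- \frac{7}{3}\right) \frac{1}{2 - \frac{7}{3}} \cdot 183 = 2 \left(- \frac{7}{3}\right) \frac{1}{- \frac{1}{3}} \cdot 183 = 2 \left(- \frac{7}{3}\right) \left(-3\right) 183 = 14 \cdot 183 = 2562$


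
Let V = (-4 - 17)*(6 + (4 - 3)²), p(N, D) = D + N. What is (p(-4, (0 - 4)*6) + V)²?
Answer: 30625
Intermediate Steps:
V = -147 (V = -21*(6 + 1²) = -21*(6 + 1) = -21*7 = -147)
(p(-4, (0 - 4)*6) + V)² = (((0 - 4)*6 - 4) - 147)² = ((-4*6 - 4) - 147)² = ((-24 - 4) - 147)² = (-28 - 147)² = (-175)² = 30625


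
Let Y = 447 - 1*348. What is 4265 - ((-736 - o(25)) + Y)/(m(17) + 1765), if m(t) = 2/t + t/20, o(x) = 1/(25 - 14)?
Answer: 9390503085/2201573 ≈ 4265.4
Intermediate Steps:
o(x) = 1/11
m(t) = 2/t + t/20 (m(t) = 2/t + t*(1/20) = 2/t + t/20)
Y = 99 (Y = 447 - 348 = 99)
4265 - ((-736 - o(25)) + Y)/(m(17) + 1765) = 4265 - ((-736 - 1*1/11) + 99)/((2/17 + (1/20)*17) + 1765) = 4265 - ((-736 - 1/11) + 99)/((2*(1/17) + 17/20) + 1765) = 4265 - (-8097/11 + 99)/((2/17 + 17/20) + 1765) = 4265 - (-7008)/(11*(329/340 + 1765)) = 4265 - (-7008)/(11*600429/340) = 4265 - (-7008)*340/(11*600429) = 4265 - 1*(-794240/2201573) = 4265 + 794240/2201573 = 9390503085/2201573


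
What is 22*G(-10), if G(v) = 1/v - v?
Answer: 1089/5 ≈ 217.80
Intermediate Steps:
22*G(-10) = 22*(1/(-10) - 1*(-10)) = 22*(-⅒ + 10) = 22*(99/10) = 1089/5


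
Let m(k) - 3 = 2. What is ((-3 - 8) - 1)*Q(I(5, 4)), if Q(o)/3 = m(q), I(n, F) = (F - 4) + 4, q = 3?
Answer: -180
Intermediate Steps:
m(k) = 5 (m(k) = 3 + 2 = 5)
I(n, F) = F (I(n, F) = (-4 + F) + 4 = F)
Q(o) = 15 (Q(o) = 3*5 = 15)
((-3 - 8) - 1)*Q(I(5, 4)) = ((-3 - 8) - 1)*15 = (-11 - 1)*15 = -12*15 = -180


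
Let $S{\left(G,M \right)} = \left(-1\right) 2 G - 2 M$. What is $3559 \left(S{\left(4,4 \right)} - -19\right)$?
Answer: $10677$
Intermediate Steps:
$S{\left(G,M \right)} = - 2 G - 2 M$
$3559 \left(S{\left(4,4 \right)} - -19\right) = 3559 \left(\left(\left(-2\right) 4 - 8\right) - -19\right) = 3559 \left(\left(-8 - 8\right) + 19\right) = 3559 \left(-16 + 19\right) = 3559 \cdot 3 = 10677$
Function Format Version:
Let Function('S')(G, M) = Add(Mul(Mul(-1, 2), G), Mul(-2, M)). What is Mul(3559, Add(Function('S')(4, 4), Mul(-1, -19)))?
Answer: 10677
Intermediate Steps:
Function('S')(G, M) = Add(Mul(-2, G), Mul(-2, M))
Mul(3559, Add(Function('S')(4, 4), Mul(-1, -19))) = Mul(3559, Add(Add(Mul(-2, 4), Mul(-2, 4)), Mul(-1, -19))) = Mul(3559, Add(Add(-8, -8), 19)) = Mul(3559, Add(-16, 19)) = Mul(3559, 3) = 10677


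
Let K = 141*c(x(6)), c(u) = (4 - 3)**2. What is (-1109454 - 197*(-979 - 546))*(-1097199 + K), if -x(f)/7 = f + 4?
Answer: 887551736682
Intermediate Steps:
x(f) = -28 - 7*f (x(f) = -7*(f + 4) = -7*(4 + f) = -28 - 7*f)
c(u) = 1 (c(u) = 1**2 = 1)
K = 141 (K = 141*1 = 141)
(-1109454 - 197*(-979 - 546))*(-1097199 + K) = (-1109454 - 197*(-979 - 546))*(-1097199 + 141) = (-1109454 - 197*(-1525))*(-1097058) = (-1109454 + 300425)*(-1097058) = -809029*(-1097058) = 887551736682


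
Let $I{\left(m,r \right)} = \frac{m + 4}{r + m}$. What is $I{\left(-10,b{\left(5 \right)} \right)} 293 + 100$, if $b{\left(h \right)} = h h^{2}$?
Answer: $\frac{9742}{115} \approx 84.713$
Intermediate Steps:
$b{\left(h \right)} = h^{3}$
$I{\left(m,r \right)} = \frac{4 + m}{m + r}$
$I{\left(-10,b{\left(5 \right)} \right)} 293 + 100 = \frac{4 - 10}{-10 + 5^{3}} \cdot 293 + 100 = \frac{1}{-10 + 125} \left(-6\right) 293 + 100 = \frac{1}{115} \left(-6\right) 293 + 100 = \left(- \frac{6}{115}\right) 293 + 100 = - \frac{1758}{115} + 100 = \frac{9742}{115}$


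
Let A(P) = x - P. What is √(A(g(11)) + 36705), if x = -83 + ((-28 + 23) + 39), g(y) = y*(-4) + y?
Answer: √36689 ≈ 191.54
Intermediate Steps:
g(y) = -3*y (g(y) = -4*y + y = -3*y)
x = -49 (x = -83 + (-5 + 39) = -83 + 34 = -49)
A(P) = -49 - P
√(A(g(11)) + 36705) = √((-49 - (-3)*11) + 36705) = √((-49 - 1*(-33)) + 36705) = √((-49 + 33) + 36705) = √(-16 + 36705) = √36689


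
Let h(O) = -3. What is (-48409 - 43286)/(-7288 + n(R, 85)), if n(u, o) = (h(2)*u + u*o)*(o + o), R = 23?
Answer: -30565/104444 ≈ -0.29264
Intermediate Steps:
n(u, o) = 2*o*(-3*u + o*u) (n(u, o) = (-3*u + u*o)*(o + o) = (-3*u + o*u)*(2*o) = 2*o*(-3*u + o*u))
(-48409 - 43286)/(-7288 + n(R, 85)) = (-48409 - 43286)/(-7288 + 2*85*23*(-3 + 85)) = -91695/(-7288 + 2*85*23*82) = -91695/(-7288 + 320620) = -91695/313332 = -91695*1/313332 = -30565/104444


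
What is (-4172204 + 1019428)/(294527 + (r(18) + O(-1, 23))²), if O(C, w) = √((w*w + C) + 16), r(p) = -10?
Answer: -452410328/42355713 - 2084480*√34/720047121 ≈ -10.698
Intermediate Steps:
O(C, w) = √(16 + C + w²) (O(C, w) = √((w² + C) + 16) = √((C + w²) + 16) = √(16 + C + w²))
(-4172204 + 1019428)/(294527 + (r(18) + O(-1, 23))²) = (-4172204 + 1019428)/(294527 + (-10 + √(16 - 1 + 23²))²) = -3152776/(294527 + (-10 + √(16 - 1 + 529))²) = -3152776/(294527 + (-10 + √544)²) = -3152776/(294527 + (-10 + 4*√34)²)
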